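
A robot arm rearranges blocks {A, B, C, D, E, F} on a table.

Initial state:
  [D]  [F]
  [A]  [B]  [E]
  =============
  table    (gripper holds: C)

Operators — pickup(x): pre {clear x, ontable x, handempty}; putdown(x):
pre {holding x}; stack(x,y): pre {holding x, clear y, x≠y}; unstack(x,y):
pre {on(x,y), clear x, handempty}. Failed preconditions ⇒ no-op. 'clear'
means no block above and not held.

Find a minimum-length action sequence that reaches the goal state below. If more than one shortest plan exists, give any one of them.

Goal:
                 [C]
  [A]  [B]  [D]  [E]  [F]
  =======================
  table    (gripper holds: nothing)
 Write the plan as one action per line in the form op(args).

step 1 (stack(C, E)): towers=[A/D; B/F; E/C] holding=-
step 2 (unstack(F, B)): towers=[A/D; B; E/C] holding=F
step 3 (putdown(F)): towers=[A/D; B; E/C; F] holding=-
step 4 (unstack(D, A)): towers=[A; B; E/C; F] holding=D
step 5 (putdown(D)): towers=[A; B; D; E/C; F] holding=-
goal check: towers=[A; B; D; E/C; F] holding=- — reached (length 5, optimal by BFS)

stack(C, E)
unstack(F, B)
putdown(F)
unstack(D, A)
putdown(D)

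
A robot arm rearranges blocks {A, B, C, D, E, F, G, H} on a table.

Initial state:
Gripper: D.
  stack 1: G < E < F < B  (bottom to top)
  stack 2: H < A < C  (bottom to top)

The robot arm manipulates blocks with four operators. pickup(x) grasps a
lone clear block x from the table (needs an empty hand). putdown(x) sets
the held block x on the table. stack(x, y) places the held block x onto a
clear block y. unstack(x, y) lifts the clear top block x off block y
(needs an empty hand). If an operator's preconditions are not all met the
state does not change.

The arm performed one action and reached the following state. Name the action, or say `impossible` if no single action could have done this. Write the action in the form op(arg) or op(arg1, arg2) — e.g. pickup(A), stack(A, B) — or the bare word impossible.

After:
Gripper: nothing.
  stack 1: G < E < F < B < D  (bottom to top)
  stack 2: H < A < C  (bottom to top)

stack(D, B)

target: towers=[G/E/F/B/D; H/A/C] holding=-
        putdown(D) → towers=[D; G/E/F/B; H/A/C] holding=-
       stack(D, B) → towers=[G/E/F/B/D; H/A/C] holding=-  ← match
       stack(D, C) → towers=[G/E/F/B; H/A/C/D] holding=-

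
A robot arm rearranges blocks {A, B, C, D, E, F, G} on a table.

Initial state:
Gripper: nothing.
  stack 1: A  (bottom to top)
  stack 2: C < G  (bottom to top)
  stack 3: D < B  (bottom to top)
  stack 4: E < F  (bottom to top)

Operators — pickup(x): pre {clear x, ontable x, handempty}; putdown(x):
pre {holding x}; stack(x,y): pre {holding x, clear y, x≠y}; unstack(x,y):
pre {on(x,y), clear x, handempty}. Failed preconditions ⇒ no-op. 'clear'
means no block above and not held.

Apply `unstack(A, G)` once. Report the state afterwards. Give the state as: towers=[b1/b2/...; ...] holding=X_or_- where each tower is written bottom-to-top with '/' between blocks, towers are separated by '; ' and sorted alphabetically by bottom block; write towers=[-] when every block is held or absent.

before: towers=[A; C/G; D/B; E/F] holding=-
pre[unstack(A, G)]: on(A,G) no, clear(A) yes, handempty yes
on(A,G) unmet → unstack(A, G) is a no-op
after:  towers=[A; C/G; D/B; E/F] holding=-

towers=[A; C/G; D/B; E/F] holding=-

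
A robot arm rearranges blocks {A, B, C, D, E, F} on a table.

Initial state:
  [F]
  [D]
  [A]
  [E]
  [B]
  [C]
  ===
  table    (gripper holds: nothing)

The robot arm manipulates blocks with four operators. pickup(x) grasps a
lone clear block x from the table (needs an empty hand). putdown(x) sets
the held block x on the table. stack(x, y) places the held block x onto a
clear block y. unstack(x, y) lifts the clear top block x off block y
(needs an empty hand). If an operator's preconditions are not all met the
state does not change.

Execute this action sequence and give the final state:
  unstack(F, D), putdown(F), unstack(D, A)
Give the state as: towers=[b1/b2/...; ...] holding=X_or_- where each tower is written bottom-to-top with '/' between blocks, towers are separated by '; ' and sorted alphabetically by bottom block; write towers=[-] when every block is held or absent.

step 1 (unstack(F, D)): towers=[C/B/E/A/D] holding=F
step 2 (putdown(F)): towers=[C/B/E/A/D; F] holding=-
step 3 (unstack(D, A)): towers=[C/B/E/A; F] holding=D

towers=[C/B/E/A; F] holding=D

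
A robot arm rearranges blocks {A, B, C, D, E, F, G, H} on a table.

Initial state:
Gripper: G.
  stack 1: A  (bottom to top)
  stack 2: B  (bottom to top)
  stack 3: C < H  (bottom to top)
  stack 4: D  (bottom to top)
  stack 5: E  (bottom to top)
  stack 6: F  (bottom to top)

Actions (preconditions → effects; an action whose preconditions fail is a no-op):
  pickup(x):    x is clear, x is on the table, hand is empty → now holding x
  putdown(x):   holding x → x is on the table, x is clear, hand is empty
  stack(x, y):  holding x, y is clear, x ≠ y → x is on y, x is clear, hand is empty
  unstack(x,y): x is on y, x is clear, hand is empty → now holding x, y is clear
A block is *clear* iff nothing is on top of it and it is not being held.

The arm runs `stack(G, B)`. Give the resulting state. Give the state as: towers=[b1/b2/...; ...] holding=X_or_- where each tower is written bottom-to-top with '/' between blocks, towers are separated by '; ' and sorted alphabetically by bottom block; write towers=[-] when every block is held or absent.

before: towers=[A; B; C/H; D; E; F] holding=G
pre[stack(G, B)]: holding(G) ✓, clear(B) ✓, G≠B ✓
all met → apply stack(G, B)
after:  towers=[A; B/G; C/H; D; E; F] holding=-

towers=[A; B/G; C/H; D; E; F] holding=-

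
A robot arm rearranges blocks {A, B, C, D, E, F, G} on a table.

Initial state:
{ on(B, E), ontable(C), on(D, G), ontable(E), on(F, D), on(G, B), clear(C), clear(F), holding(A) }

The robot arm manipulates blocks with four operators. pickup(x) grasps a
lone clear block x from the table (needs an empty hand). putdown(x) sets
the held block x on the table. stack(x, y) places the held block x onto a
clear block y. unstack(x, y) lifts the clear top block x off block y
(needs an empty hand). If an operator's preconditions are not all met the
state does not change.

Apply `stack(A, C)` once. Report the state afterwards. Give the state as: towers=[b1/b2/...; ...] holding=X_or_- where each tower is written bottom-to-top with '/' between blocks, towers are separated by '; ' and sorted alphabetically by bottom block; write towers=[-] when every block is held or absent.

before: towers=[C; E/B/G/D/F] holding=A
pre[stack(A, C)]: holding(A) ✓, clear(C) ✓, A≠C ✓
all met → apply stack(A, C)
after:  towers=[C/A; E/B/G/D/F] holding=-

towers=[C/A; E/B/G/D/F] holding=-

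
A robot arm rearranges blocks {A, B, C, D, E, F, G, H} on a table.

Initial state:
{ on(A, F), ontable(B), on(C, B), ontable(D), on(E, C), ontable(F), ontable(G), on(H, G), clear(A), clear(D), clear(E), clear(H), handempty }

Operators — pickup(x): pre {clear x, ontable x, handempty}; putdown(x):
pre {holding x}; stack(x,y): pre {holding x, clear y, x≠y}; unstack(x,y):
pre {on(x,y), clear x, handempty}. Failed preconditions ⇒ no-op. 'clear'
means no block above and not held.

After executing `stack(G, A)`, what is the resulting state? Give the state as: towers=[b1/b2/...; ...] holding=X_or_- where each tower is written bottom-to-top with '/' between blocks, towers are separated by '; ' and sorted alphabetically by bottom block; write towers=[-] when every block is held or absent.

before: towers=[B/C/E; D; F/A; G/H] holding=-
pre[stack(G, A)]: holding(G) fail, clear(A) ok, G≠A ok
holding(G) unmet → stack(G, A) is a no-op
after:  towers=[B/C/E; D; F/A; G/H] holding=-

towers=[B/C/E; D; F/A; G/H] holding=-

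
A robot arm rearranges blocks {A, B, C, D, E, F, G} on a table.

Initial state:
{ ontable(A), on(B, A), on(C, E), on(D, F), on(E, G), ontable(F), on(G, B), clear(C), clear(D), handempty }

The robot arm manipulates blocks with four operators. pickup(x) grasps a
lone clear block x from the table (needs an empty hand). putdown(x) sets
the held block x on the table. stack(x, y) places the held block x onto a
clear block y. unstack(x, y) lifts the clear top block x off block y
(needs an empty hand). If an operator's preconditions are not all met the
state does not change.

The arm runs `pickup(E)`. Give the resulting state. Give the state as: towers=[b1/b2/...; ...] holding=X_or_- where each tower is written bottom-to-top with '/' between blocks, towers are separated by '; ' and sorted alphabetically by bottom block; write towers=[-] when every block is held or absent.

towers=[A/B/G/E/C; F/D] holding=-

before: towers=[A/B/G/E/C; F/D] holding=-
pre[pickup(E)]: clear(E) fail, ontable(E) fail, handempty ok
clear(E), ontable(E) unmet → pickup(E) is a no-op
after:  towers=[A/B/G/E/C; F/D] holding=-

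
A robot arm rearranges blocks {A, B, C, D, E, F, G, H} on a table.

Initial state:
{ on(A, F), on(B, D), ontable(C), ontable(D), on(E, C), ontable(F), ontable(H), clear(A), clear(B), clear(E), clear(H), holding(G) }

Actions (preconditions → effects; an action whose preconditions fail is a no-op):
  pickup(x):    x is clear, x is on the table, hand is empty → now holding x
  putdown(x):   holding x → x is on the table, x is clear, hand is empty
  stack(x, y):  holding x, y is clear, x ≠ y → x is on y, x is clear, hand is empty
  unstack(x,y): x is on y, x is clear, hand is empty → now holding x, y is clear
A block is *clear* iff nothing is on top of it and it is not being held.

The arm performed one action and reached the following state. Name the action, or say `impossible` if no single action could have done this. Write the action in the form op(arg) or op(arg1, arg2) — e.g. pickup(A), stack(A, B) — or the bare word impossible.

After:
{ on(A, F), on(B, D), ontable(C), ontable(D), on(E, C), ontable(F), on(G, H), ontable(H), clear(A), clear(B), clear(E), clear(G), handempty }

stack(G, H)

target: towers=[C/E; D/B; F/A; H/G] holding=-
        putdown(G) → towers=[C/E; D/B; F/A; G; H] holding=-
       stack(G, A) → towers=[C/E; D/B; F/A/G; H] holding=-
       stack(G, E) → towers=[C/E/G; D/B; F/A; H] holding=-
       stack(G, H) → towers=[C/E; D/B; F/A; H/G] holding=-  ← match
       stack(G, B) → towers=[C/E; D/B/G; F/A; H] holding=-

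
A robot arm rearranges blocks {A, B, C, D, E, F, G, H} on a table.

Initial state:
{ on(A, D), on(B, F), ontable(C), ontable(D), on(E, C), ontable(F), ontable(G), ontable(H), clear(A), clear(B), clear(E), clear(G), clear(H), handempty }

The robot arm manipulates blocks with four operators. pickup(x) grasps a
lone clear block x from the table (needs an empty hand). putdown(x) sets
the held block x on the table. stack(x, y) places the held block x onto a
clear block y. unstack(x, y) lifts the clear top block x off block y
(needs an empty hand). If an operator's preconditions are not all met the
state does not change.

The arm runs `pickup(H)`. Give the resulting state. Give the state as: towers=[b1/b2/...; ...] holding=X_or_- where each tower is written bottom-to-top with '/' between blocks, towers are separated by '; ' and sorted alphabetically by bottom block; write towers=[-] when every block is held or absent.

towers=[C/E; D/A; F/B; G] holding=H

before: towers=[C/E; D/A; F/B; G; H] holding=-
pre[pickup(H)]: clear(H) ok, ontable(H) ok, handempty ok
all met → apply pickup(H)
after:  towers=[C/E; D/A; F/B; G] holding=H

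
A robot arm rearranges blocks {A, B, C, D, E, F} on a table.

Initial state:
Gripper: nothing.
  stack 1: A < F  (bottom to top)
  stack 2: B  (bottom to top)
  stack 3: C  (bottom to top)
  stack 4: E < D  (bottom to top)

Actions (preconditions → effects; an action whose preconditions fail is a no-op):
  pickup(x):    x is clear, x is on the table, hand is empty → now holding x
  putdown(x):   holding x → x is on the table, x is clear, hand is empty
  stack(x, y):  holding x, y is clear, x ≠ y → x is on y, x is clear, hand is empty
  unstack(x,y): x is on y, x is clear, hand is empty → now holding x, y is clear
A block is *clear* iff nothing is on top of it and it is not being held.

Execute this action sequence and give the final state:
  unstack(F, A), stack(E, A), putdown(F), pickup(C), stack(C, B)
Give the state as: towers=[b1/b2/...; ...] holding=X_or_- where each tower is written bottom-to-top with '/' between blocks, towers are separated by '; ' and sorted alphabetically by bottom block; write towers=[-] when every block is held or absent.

towers=[A; B/C; E/D; F] holding=-

step 1 (unstack(F, A)): towers=[A; B; C; E/D] holding=F
step 2 (stack(E, A)) [no-op]: towers=[A; B; C; E/D] holding=F
step 3 (putdown(F)): towers=[A; B; C; E/D; F] holding=-
step 4 (pickup(C)): towers=[A; B; E/D; F] holding=C
step 5 (stack(C, B)): towers=[A; B/C; E/D; F] holding=-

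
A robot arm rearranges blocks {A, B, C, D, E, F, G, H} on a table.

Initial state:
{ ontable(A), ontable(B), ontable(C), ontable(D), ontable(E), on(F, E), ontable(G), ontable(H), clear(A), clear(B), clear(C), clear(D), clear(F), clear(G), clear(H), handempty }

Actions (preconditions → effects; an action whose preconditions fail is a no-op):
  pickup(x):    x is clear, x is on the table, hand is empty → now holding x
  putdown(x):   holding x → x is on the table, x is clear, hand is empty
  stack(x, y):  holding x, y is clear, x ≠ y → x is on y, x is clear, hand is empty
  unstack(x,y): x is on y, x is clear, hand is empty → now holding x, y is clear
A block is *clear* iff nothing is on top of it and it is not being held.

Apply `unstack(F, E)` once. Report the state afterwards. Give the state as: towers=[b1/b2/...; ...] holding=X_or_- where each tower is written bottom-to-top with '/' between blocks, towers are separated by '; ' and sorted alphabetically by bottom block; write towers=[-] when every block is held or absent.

before: towers=[A; B; C; D; E/F; G; H] holding=-
pre[unstack(F, E)]: on(F,E) ok, clear(F) ok, handempty ok
all met → apply unstack(F, E)
after:  towers=[A; B; C; D; E; G; H] holding=F

towers=[A; B; C; D; E; G; H] holding=F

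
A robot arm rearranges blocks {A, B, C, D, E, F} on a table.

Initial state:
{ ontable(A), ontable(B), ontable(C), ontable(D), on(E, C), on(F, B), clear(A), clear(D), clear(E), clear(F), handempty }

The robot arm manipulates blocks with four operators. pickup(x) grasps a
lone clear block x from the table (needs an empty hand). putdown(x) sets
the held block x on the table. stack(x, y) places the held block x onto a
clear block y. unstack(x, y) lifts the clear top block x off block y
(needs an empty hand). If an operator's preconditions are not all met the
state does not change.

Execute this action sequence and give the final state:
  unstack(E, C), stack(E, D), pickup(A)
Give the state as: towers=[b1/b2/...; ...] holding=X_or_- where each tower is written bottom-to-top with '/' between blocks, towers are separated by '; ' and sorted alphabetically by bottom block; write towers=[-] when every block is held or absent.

towers=[B/F; C; D/E] holding=A

step 1 (unstack(E, C)): towers=[A; B/F; C; D] holding=E
step 2 (stack(E, D)): towers=[A; B/F; C; D/E] holding=-
step 3 (pickup(A)): towers=[B/F; C; D/E] holding=A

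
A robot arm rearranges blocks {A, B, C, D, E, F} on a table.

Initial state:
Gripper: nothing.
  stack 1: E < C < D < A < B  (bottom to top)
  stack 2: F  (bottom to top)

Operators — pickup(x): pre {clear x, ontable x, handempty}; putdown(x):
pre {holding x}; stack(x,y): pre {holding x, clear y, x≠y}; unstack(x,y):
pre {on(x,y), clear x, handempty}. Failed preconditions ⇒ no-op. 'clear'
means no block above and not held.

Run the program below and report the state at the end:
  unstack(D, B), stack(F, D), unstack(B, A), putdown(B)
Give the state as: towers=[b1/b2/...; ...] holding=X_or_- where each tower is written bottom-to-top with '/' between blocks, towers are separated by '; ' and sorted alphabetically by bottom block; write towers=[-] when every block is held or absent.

step 1 (unstack(D, B)) [no-op]: towers=[E/C/D/A/B; F] holding=-
step 2 (stack(F, D)) [no-op]: towers=[E/C/D/A/B; F] holding=-
step 3 (unstack(B, A)): towers=[E/C/D/A; F] holding=B
step 4 (putdown(B)): towers=[B; E/C/D/A; F] holding=-

towers=[B; E/C/D/A; F] holding=-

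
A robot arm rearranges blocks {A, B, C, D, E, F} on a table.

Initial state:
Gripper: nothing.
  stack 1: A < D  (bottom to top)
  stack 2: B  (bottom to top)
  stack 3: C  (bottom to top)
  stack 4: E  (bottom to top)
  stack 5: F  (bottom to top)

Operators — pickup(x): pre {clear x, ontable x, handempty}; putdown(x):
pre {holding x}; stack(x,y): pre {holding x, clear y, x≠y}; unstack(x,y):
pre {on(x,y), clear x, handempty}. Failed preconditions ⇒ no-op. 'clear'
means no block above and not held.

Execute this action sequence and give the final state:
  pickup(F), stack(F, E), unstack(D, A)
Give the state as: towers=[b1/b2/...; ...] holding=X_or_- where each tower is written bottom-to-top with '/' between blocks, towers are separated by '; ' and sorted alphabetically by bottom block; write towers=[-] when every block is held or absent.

towers=[A; B; C; E/F] holding=D

step 1 (pickup(F)): towers=[A/D; B; C; E] holding=F
step 2 (stack(F, E)): towers=[A/D; B; C; E/F] holding=-
step 3 (unstack(D, A)): towers=[A; B; C; E/F] holding=D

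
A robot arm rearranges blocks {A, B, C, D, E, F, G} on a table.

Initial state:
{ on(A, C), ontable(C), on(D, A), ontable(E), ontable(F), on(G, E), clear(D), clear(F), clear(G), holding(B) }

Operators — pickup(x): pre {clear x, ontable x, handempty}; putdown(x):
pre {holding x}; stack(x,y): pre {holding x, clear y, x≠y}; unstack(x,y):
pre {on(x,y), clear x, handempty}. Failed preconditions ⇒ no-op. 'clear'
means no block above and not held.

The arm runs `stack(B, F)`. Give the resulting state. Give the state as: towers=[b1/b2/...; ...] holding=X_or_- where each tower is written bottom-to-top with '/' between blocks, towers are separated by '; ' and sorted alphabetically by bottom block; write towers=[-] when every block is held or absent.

towers=[C/A/D; E/G; F/B] holding=-

before: towers=[C/A/D; E/G; F] holding=B
pre[stack(B, F)]: holding(B) yes, clear(F) yes, B≠F yes
all met → apply stack(B, F)
after:  towers=[C/A/D; E/G; F/B] holding=-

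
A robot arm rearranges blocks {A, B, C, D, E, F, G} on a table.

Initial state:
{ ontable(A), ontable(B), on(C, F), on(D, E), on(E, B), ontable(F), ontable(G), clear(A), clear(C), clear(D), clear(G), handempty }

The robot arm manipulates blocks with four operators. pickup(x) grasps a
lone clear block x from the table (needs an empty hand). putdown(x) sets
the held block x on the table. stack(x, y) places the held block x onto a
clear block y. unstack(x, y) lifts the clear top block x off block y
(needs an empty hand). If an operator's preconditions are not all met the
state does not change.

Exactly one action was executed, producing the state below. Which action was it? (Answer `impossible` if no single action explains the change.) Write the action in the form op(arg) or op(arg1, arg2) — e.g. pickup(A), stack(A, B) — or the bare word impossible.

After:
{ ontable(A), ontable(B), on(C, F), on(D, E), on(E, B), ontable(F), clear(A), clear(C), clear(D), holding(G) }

pickup(G)

target: towers=[A; B/E/D; F/C] holding=G
         pickup(G) → towers=[A; B/E/D; F/C] holding=G  ← match
     unstack(D, E) → towers=[A; B/E; F/C; G] holding=D
         pickup(A) → towers=[B/E/D; F/C; G] holding=A
     unstack(C, F) → towers=[A; B/E/D; F; G] holding=C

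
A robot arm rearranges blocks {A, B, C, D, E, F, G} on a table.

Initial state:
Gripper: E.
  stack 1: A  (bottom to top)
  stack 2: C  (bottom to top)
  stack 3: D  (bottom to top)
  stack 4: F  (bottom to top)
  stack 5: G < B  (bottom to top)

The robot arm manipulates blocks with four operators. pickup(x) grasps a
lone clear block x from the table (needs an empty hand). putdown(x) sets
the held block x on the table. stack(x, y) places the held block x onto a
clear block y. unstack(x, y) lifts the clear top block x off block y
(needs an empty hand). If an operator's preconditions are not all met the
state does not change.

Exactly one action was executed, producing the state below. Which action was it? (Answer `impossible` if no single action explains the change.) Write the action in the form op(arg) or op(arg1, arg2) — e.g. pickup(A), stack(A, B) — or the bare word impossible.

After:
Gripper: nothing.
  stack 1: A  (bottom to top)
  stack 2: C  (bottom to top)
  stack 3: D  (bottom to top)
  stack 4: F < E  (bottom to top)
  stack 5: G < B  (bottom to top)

stack(E, F)

target: towers=[A; C; D; F/E; G/B] holding=-
        putdown(E) → towers=[A; C; D; E; F; G/B] holding=-
       stack(E, B) → towers=[A; C; D; F; G/B/E] holding=-
       stack(E, F) → towers=[A; C; D; F/E; G/B] holding=-  ← match
       stack(E, D) → towers=[A; C; D/E; F; G/B] holding=-
       stack(E, A) → towers=[A/E; C; D; F; G/B] holding=-
       stack(E, C) → towers=[A; C/E; D; F; G/B] holding=-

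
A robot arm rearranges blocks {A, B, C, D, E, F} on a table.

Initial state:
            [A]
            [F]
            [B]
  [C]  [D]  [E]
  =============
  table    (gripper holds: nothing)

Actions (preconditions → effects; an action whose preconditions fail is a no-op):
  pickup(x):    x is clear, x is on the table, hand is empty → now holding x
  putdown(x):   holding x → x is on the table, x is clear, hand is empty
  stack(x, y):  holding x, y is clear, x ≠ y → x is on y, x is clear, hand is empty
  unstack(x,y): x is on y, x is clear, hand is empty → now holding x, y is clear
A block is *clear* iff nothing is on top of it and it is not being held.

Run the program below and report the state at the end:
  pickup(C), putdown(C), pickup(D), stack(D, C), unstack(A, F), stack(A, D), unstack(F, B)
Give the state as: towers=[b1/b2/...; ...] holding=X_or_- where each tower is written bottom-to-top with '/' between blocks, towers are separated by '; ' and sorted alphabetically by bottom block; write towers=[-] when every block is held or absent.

step 1 (pickup(C)): towers=[D; E/B/F/A] holding=C
step 2 (putdown(C)): towers=[C; D; E/B/F/A] holding=-
step 3 (pickup(D)): towers=[C; E/B/F/A] holding=D
step 4 (stack(D, C)): towers=[C/D; E/B/F/A] holding=-
step 5 (unstack(A, F)): towers=[C/D; E/B/F] holding=A
step 6 (stack(A, D)): towers=[C/D/A; E/B/F] holding=-
step 7 (unstack(F, B)): towers=[C/D/A; E/B] holding=F

towers=[C/D/A; E/B] holding=F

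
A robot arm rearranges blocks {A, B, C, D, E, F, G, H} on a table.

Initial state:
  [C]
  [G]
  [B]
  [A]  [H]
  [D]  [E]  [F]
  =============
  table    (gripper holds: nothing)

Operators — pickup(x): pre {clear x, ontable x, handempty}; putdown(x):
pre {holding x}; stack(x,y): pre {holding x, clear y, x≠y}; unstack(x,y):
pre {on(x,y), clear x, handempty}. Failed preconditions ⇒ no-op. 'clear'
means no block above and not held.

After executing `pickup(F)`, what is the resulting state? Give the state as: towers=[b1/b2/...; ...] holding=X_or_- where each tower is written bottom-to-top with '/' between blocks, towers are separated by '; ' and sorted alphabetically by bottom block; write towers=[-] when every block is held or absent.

towers=[D/A/B/G/C; E/H] holding=F

before: towers=[D/A/B/G/C; E/H; F] holding=-
pre[pickup(F)]: clear(F) ok, ontable(F) ok, handempty ok
all met → apply pickup(F)
after:  towers=[D/A/B/G/C; E/H] holding=F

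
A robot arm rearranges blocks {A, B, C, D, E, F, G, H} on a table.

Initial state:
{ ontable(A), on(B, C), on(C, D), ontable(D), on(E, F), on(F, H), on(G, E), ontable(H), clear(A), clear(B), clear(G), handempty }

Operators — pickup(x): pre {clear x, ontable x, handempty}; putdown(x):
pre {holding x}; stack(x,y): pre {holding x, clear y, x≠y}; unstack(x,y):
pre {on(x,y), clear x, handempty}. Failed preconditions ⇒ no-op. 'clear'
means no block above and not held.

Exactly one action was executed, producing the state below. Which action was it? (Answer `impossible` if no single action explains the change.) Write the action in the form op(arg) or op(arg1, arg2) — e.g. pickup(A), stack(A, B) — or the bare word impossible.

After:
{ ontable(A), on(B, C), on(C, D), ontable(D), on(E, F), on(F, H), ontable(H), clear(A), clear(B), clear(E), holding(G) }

unstack(G, E)

target: towers=[A; D/C/B; H/F/E] holding=G
     unstack(G, E) → towers=[A; D/C/B; H/F/E] holding=G  ← match
         pickup(A) → towers=[D/C/B; H/F/E/G] holding=A
     unstack(B, C) → towers=[A; D/C; H/F/E/G] holding=B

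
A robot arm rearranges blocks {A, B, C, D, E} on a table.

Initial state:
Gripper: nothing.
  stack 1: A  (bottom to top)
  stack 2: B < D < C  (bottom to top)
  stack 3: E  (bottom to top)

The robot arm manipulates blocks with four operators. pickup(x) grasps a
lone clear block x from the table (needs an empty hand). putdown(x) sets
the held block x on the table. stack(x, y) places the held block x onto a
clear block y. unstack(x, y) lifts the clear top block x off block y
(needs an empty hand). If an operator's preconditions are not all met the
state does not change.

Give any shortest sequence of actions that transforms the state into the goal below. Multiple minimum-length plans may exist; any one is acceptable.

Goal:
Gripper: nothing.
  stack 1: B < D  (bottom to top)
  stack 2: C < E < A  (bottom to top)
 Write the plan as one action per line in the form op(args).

unstack(C, D)
putdown(C)
pickup(E)
stack(E, C)
pickup(A)
stack(A, E)

step 1 (unstack(C, D)): towers=[A; B/D; E] holding=C
step 2 (putdown(C)): towers=[A; B/D; C; E] holding=-
step 3 (pickup(E)): towers=[A; B/D; C] holding=E
step 4 (stack(E, C)): towers=[A; B/D; C/E] holding=-
step 5 (pickup(A)): towers=[B/D; C/E] holding=A
step 6 (stack(A, E)): towers=[B/D; C/E/A] holding=-
goal check: towers=[B/D; C/E/A] holding=- — reached (length 6, optimal by BFS)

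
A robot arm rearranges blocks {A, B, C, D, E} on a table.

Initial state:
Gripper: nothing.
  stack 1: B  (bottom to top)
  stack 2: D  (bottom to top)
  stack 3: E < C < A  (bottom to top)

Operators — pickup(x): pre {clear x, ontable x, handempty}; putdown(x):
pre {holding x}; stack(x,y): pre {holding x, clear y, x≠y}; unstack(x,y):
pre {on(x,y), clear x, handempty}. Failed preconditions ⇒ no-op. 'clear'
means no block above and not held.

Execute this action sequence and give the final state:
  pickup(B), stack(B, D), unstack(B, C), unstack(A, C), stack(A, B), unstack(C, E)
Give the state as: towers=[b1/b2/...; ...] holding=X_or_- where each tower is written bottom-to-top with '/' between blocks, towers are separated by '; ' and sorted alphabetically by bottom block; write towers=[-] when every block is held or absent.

towers=[D/B/A; E] holding=C

step 1 (pickup(B)): towers=[D; E/C/A] holding=B
step 2 (stack(B, D)): towers=[D/B; E/C/A] holding=-
step 3 (unstack(B, C)) [no-op]: towers=[D/B; E/C/A] holding=-
step 4 (unstack(A, C)): towers=[D/B; E/C] holding=A
step 5 (stack(A, B)): towers=[D/B/A; E/C] holding=-
step 6 (unstack(C, E)): towers=[D/B/A; E] holding=C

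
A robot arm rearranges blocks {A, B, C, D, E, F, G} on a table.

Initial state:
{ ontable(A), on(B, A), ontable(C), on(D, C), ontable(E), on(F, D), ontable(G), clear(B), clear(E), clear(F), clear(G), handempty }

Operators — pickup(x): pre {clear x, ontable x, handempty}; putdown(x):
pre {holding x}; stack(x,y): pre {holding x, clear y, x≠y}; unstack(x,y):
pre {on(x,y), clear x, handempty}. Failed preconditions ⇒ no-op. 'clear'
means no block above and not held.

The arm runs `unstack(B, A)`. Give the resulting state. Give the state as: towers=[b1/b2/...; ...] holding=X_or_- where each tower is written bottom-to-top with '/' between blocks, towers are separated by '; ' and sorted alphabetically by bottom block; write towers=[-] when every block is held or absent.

before: towers=[A/B; C/D/F; E; G] holding=-
pre[unstack(B, A)]: on(B,A) yes, clear(B) yes, handempty yes
all met → apply unstack(B, A)
after:  towers=[A; C/D/F; E; G] holding=B

towers=[A; C/D/F; E; G] holding=B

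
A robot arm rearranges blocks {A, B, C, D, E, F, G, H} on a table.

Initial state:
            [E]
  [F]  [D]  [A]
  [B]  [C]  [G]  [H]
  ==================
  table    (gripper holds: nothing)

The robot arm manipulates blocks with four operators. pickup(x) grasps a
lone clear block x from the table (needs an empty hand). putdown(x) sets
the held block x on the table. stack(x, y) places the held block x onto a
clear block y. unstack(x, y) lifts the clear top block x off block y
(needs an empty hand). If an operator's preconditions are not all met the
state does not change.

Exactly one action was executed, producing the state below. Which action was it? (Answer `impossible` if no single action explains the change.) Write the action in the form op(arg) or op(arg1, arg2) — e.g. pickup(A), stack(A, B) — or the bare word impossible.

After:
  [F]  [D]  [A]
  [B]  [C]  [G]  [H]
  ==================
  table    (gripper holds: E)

target: towers=[B/F; C/D; G/A; H] holding=E
     unstack(E, A) → towers=[B/F; C/D; G/A; H] holding=E  ← match
         pickup(H) → towers=[B/F; C/D; G/A/E] holding=H
     unstack(F, B) → towers=[B; C/D; G/A/E; H] holding=F
     unstack(D, C) → towers=[B/F; C; G/A/E; H] holding=D

unstack(E, A)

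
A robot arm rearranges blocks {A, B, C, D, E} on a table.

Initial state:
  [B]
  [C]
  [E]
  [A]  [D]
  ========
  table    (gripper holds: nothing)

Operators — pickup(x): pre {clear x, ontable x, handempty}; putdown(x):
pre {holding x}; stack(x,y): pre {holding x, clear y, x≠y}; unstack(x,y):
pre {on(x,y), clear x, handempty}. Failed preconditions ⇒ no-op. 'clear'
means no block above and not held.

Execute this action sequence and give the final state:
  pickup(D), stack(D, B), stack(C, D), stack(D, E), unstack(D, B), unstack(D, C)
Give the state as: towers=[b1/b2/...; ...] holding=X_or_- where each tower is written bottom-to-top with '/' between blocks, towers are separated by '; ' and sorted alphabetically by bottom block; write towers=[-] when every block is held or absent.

towers=[A/E/C/B] holding=D

step 1 (pickup(D)): towers=[A/E/C/B] holding=D
step 2 (stack(D, B)): towers=[A/E/C/B/D] holding=-
step 3 (stack(C, D)) [no-op]: towers=[A/E/C/B/D] holding=-
step 4 (stack(D, E)) [no-op]: towers=[A/E/C/B/D] holding=-
step 5 (unstack(D, B)): towers=[A/E/C/B] holding=D
step 6 (unstack(D, C)) [no-op]: towers=[A/E/C/B] holding=D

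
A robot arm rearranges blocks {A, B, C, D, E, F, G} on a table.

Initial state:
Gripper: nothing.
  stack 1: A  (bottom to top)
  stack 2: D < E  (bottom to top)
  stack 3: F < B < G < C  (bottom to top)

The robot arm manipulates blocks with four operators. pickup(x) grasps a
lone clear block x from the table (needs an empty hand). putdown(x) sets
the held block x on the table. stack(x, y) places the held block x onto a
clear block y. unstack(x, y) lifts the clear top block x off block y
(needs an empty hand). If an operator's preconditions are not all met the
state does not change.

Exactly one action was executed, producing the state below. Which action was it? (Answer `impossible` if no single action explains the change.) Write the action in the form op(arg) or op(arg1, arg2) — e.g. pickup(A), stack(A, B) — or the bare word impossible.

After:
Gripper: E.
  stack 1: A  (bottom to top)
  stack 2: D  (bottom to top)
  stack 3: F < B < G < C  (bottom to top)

target: towers=[A; D; F/B/G/C] holding=E
         pickup(A) → towers=[D/E; F/B/G/C] holding=A
     unstack(E, D) → towers=[A; D; F/B/G/C] holding=E  ← match
     unstack(C, G) → towers=[A; D/E; F/B/G] holding=C

unstack(E, D)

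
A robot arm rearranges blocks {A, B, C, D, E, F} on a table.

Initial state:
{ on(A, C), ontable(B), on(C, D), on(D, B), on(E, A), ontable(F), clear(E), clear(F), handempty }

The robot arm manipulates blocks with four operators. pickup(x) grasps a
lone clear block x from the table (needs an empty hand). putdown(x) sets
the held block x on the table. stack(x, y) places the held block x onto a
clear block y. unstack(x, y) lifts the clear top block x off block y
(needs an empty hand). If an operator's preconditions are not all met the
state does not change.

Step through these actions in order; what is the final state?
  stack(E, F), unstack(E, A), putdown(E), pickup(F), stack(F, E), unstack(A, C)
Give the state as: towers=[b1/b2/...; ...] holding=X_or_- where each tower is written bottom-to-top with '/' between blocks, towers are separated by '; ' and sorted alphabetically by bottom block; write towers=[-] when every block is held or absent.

step 1 (stack(E, F)) [no-op]: towers=[B/D/C/A/E; F] holding=-
step 2 (unstack(E, A)): towers=[B/D/C/A; F] holding=E
step 3 (putdown(E)): towers=[B/D/C/A; E; F] holding=-
step 4 (pickup(F)): towers=[B/D/C/A; E] holding=F
step 5 (stack(F, E)): towers=[B/D/C/A; E/F] holding=-
step 6 (unstack(A, C)): towers=[B/D/C; E/F] holding=A

towers=[B/D/C; E/F] holding=A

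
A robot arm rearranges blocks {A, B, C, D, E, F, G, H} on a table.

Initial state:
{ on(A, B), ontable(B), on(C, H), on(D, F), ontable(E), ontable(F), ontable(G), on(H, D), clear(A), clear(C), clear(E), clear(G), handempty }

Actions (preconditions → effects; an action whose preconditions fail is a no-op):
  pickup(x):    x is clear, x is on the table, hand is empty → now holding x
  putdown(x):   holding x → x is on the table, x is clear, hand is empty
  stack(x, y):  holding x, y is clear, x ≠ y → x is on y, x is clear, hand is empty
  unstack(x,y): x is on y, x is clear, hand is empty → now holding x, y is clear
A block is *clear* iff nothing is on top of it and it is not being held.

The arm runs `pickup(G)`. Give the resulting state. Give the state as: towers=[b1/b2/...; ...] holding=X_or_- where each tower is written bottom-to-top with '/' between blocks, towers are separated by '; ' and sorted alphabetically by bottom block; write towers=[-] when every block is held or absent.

before: towers=[B/A; E; F/D/H/C; G] holding=-
pre[pickup(G)]: clear(G) ✓, ontable(G) ✓, handempty ✓
all met → apply pickup(G)
after:  towers=[B/A; E; F/D/H/C] holding=G

towers=[B/A; E; F/D/H/C] holding=G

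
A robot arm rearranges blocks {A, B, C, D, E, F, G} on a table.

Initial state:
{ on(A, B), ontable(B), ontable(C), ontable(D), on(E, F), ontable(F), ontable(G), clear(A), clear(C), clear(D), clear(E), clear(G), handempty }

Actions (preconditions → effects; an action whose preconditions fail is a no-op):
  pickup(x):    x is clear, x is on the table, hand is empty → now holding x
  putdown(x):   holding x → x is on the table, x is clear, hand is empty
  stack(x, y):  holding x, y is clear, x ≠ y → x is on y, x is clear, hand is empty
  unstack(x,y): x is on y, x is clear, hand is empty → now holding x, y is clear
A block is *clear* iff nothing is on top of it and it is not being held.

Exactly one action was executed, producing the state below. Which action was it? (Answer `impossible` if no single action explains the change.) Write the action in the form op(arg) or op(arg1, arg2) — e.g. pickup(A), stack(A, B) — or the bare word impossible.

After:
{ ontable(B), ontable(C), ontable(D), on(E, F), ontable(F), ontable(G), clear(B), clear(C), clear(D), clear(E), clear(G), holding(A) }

target: towers=[B; C; D; F/E; G] holding=A
         pickup(G) → towers=[B/A; C; D; F/E] holding=G
         pickup(D) → towers=[B/A; C; F/E; G] holding=D
     unstack(A, B) → towers=[B; C; D; F/E; G] holding=A  ← match
     unstack(E, F) → towers=[B/A; C; D; F; G] holding=E
         pickup(C) → towers=[B/A; D; F/E; G] holding=C

unstack(A, B)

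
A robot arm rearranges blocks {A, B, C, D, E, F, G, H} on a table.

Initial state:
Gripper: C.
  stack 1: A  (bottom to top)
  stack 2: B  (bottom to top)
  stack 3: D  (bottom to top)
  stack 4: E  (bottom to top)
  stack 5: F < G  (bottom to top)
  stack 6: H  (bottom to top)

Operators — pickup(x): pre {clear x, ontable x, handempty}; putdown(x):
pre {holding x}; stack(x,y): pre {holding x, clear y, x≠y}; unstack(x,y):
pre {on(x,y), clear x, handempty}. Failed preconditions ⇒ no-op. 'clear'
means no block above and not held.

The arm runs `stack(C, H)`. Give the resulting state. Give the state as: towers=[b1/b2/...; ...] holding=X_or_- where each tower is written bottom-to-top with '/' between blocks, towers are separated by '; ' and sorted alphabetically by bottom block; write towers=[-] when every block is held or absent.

towers=[A; B; D; E; F/G; H/C] holding=-

before: towers=[A; B; D; E; F/G; H] holding=C
pre[stack(C, H)]: holding(C) ok, clear(H) ok, C≠H ok
all met → apply stack(C, H)
after:  towers=[A; B; D; E; F/G; H/C] holding=-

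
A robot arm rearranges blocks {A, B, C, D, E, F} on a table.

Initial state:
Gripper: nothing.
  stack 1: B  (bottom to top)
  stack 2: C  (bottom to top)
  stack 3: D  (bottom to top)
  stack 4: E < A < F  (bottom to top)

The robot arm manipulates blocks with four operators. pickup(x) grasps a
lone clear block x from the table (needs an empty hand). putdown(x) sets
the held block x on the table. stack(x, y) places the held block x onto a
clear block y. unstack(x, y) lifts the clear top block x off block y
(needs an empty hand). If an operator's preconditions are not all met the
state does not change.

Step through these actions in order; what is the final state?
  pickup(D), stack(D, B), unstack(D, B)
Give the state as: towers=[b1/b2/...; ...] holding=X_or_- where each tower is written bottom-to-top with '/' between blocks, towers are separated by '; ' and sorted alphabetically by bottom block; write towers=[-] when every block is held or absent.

step 1 (pickup(D)): towers=[B; C; E/A/F] holding=D
step 2 (stack(D, B)): towers=[B/D; C; E/A/F] holding=-
step 3 (unstack(D, B)): towers=[B; C; E/A/F] holding=D

towers=[B; C; E/A/F] holding=D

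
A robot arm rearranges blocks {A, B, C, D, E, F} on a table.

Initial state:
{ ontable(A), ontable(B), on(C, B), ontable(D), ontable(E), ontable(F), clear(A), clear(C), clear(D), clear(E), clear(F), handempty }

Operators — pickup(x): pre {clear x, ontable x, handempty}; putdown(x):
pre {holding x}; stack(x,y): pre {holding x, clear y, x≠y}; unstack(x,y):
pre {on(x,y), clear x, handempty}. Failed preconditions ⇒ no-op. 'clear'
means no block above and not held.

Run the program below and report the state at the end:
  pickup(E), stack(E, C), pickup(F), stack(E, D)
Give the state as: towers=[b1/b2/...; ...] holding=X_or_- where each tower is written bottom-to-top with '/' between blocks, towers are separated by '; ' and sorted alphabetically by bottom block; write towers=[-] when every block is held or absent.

step 1 (pickup(E)): towers=[A; B/C; D; F] holding=E
step 2 (stack(E, C)): towers=[A; B/C/E; D; F] holding=-
step 3 (pickup(F)): towers=[A; B/C/E; D] holding=F
step 4 (stack(E, D)) [no-op]: towers=[A; B/C/E; D] holding=F

towers=[A; B/C/E; D] holding=F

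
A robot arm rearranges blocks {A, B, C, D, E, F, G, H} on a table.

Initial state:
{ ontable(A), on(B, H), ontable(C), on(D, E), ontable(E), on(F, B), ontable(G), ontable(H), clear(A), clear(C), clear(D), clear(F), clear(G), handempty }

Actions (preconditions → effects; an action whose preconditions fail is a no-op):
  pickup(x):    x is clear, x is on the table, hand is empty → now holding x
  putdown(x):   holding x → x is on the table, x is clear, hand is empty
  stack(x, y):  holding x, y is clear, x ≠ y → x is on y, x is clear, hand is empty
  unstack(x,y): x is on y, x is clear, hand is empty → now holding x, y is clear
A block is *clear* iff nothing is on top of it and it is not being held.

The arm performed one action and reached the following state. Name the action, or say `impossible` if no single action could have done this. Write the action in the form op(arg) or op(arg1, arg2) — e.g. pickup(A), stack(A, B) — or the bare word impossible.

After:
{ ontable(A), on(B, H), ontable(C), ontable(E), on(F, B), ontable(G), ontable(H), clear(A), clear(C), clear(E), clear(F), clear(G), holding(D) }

target: towers=[A; C; E; G; H/B/F] holding=D
         pickup(G) → towers=[A; C; E/D; H/B/F] holding=G
         pickup(A) → towers=[C; E/D; G; H/B/F] holding=A
     unstack(F, B) → towers=[A; C; E/D; G; H/B] holding=F
     unstack(D, E) → towers=[A; C; E; G; H/B/F] holding=D  ← match
         pickup(C) → towers=[A; E/D; G; H/B/F] holding=C

unstack(D, E)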